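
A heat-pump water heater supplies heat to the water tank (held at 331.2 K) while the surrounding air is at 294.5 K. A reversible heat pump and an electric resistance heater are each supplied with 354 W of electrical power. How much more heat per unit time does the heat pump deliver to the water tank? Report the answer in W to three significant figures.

The reservoir spacing is ΔT = 331.2 − 294.5 = 36.70 K.
COP_Carnot = T_H/ΔT = 331.20/36.70 = 9.025.
The heat pump delivers Q̇_H = COP × Ẇ = 3195 W; the resistance heater delivers Ẇ = 354.0 W.
Extra = (COP − 1)·Ẇ = 2841 W.

2840 W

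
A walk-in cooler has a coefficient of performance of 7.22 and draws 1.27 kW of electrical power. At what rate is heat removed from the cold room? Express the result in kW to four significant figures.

9.169 kW

Q̇_C = COP × Ẇ = 7.22 × 1.270 = 9.169 kW.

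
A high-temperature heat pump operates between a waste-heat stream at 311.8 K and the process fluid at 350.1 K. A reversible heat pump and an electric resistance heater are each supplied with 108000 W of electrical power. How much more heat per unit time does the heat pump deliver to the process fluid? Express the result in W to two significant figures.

880000 W

The reservoir spacing is ΔT = 350.1 − 311.8 = 38.30 K.
COP_Carnot = T_H/ΔT = 350.10/38.30 = 9.141.
The heat pump delivers Q̇_H = COP × Ẇ = 987200 W; the resistance heater delivers Ẇ = 108000 W.
Extra = (COP − 1)·Ẇ = 879200 W.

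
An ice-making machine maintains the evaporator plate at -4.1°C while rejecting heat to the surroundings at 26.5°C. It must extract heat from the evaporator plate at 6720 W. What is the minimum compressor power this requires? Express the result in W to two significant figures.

In absolute terms T_C = 269.05 K and T_H = 299.65 K, so ΔT = 30.60 K.
COP_Carnot = T_C/ΔT = 269.05/30.60 = 8.792.
Ẇ_min = Q̇/COP_Carnot = 6720/8.792 = 764.3 W.

760 W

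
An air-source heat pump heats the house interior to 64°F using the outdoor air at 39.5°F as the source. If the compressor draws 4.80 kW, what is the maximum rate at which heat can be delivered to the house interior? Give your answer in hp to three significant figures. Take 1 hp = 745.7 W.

138 hp

In absolute terms T_C = 277.32 K and T_H = 290.93 K, so ΔT = 13.61 K.
COP_Carnot = T_H/ΔT = 290.93/13.61 = 21.37.
Q̇_max = COP_Carnot × Ẇ = 21.37 × 4.800 kW = 102.6 kW = 137.6 hp.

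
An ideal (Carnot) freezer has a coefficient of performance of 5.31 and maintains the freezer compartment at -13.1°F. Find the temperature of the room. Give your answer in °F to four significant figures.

COP_R = T_C/(T_H − T_C) gives T_H − T_C = T_C/COP.
With T_C = 248.09 K, T_H = 248.09 × (1 + 1/5.31) = 294.82 K.
Converting, 294.82 K = 71.00°F.

71.00 °F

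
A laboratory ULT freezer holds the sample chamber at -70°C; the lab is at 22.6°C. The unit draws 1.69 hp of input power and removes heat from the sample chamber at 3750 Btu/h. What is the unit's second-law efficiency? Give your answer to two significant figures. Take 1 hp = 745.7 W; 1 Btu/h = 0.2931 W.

0.40

Converting, Q̇_C = 3750 Btu/h = 1.474 hp, so COP_actual = Q̇_C/Ẇ = 1.474/1.690 = 0.8722.
In absolute terms T_C = 203.15 K and T_H = 295.75 K, so ΔT = 92.60 K.
COP_Carnot = T_C/ΔT = 203.15/92.60 = 2.194.
η_II = COP_actual/COP_Carnot = 0.8722/2.194 = 0.3975.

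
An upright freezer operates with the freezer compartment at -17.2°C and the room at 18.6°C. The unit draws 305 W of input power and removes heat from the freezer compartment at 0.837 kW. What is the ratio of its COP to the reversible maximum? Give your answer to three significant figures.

Converting, Q̇_C = 0.8370 kW = 837.0 W, so COP_actual = Q̇_C/Ẇ = 837.0/305.0 = 2.744.
In absolute terms T_C = 255.95 K and T_H = 291.75 K, so ΔT = 35.80 K.
COP_Carnot = T_C/ΔT = 255.95/35.80 = 7.149.
η_II = COP_actual/COP_Carnot = 2.744/7.149 = 0.3838.

0.384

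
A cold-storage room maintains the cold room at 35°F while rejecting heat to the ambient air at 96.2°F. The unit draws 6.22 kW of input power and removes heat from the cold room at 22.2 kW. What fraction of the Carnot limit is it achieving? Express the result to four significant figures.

0.4416

COP_actual = Q̇_C/Ẇ = 22.20/6.220 = 3.569.
In absolute terms T_C = 274.82 K and T_H = 308.82 K, so ΔT = 34.00 K.
COP_Carnot = T_C/ΔT = 274.82/34.00 = 8.083.
η_II = COP_actual/COP_Carnot = 3.569/8.083 = 0.4416.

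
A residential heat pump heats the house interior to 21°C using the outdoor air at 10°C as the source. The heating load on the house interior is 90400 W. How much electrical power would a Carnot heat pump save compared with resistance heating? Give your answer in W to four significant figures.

87020 W

In absolute terms T_C = 283.15 K and T_H = 294.15 K, so ΔT = 11.00 K.
COP_Carnot = T_H/ΔT = 294.15/11.00 = 26.74.
Resistance heating needs Ẇ_res = Q̇_H = 90400 W; the reversible heat pump needs only Ẇ_hp = Q̇_H/COP = 3381 W.
Saving = 90400 − 3381 = 87020 W.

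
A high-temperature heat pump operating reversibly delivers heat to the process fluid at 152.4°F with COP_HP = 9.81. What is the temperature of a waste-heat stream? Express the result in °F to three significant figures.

COP_HP = T_H/(T_H − T_C) gives T_H − T_C = T_H/COP.
With T_H = 340.04 K, T_C = 340.04 × (1 − 1/9.81) = 305.38 K.
Converting, 305.38 K = 90.01°F.

90.0 °F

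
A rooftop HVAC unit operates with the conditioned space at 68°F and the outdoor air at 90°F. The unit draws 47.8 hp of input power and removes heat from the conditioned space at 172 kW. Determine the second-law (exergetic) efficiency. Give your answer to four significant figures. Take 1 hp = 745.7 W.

0.2012

Converting, Q̇_C = 172.0 kW = 230.7 hp, so COP_actual = Q̇_C/Ẇ = 230.7/47.80 = 4.825.
In absolute terms T_C = 293.15 K and T_H = 305.37 K, so ΔT = 12.22 K.
COP_Carnot = T_C/ΔT = 293.15/12.22 = 23.99.
η_II = COP_actual/COP_Carnot = 4.825/23.99 = 0.2012.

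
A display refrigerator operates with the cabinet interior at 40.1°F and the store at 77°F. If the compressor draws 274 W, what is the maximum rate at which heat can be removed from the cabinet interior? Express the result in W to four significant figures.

In absolute terms T_C = 277.65 K and T_H = 298.15 K, so ΔT = 20.50 K.
COP_Carnot = T_C/ΔT = 277.65/20.50 = 13.54.
Q̇_max = COP_Carnot × Ẇ = 13.54 × 274.0 W = 3711 W.

3711 W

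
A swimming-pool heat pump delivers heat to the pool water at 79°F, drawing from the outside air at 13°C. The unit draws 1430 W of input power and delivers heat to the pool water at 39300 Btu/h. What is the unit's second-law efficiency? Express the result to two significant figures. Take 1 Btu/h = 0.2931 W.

Converting, Q̇_H = 39300 Btu/h = 11520 W, so COP_actual = Q̇_H/Ẇ = 11520/1430 = 8.055.
In absolute terms T_C = 286.15 K and T_H = 299.26 K, so ΔT = 13.11 K.
COP_Carnot = T_H/ΔT = 299.26/13.11 = 22.83.
η_II = COP_actual/COP_Carnot = 8.055/22.83 = 0.3529.

0.35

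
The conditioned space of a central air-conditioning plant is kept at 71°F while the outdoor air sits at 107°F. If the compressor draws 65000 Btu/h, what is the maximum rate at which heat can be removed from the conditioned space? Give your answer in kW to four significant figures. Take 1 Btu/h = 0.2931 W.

In absolute terms T_C = 294.82 K and T_H = 314.82 K, so ΔT = 20.00 K.
COP_Carnot = T_C/ΔT = 294.82/20.00 = 14.74.
Q̇_max = COP_Carnot × Ẇ = 14.74 × 65000 Btu/h = 958200 Btu/h = 280.8 kW.

280.8 kW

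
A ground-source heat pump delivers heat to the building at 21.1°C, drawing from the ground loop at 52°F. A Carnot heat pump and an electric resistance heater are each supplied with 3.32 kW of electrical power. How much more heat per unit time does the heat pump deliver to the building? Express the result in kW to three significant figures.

In absolute terms T_C = 284.26 K and T_H = 294.25 K, so ΔT = 9.989 K.
COP_Carnot = T_H/ΔT = 294.25/9.989 = 29.46.
The heat pump delivers Q̇_H = COP × Ẇ = 97.80 kW; the resistance heater delivers Ẇ = 3.320 kW.
Extra = (COP − 1)·Ẇ = 94.48 kW.

94.5 kW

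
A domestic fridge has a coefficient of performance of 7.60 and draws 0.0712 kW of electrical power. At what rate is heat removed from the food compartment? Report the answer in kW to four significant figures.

Q̇_C = COP × Ẇ = 7.60 × 0.07120 = 0.5411 kW.

0.5411 kW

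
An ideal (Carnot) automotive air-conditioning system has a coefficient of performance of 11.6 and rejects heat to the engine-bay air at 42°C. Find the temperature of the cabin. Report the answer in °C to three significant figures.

For a Carnot refrigerator COP_R = T_C/(T_H − T_C), so T_C = COP·T_H/(1 + COP).
With T_H = 315.15 K, T_C = 11.6 × 315.15/12.60 = 290.14 K.
Converting, 290.14 K = 16.99°C.

17.0 °C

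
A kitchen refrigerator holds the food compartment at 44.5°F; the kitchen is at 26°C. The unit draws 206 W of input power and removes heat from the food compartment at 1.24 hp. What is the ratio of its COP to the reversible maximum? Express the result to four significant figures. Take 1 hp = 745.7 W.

0.3054

Converting, Q̇_C = 1.240 hp = 924.7 W, so COP_actual = Q̇_C/Ẇ = 924.7/206.0 = 4.489.
In absolute terms T_C = 280.09 K and T_H = 299.15 K, so ΔT = 19.06 K.
COP_Carnot = T_C/ΔT = 280.09/19.06 = 14.70.
η_II = COP_actual/COP_Carnot = 4.489/14.70 = 0.3054.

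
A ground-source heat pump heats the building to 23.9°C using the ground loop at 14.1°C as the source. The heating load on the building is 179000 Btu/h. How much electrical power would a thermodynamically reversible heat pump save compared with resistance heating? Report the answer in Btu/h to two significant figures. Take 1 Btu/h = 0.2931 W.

170000 Btu/h

In absolute terms T_C = 287.25 K and T_H = 297.05 K, so ΔT = 9.800 K.
COP_Carnot = T_H/ΔT = 297.05/9.800 = 30.31.
Resistance heating needs Ẇ_res = Q̇_H = 179000 Btu/h; the reversible heat pump needs only Ẇ_hp = Q̇_H/COP = 5905 Btu/h.
Saving = 179000 − 5905 = 173100 Btu/h.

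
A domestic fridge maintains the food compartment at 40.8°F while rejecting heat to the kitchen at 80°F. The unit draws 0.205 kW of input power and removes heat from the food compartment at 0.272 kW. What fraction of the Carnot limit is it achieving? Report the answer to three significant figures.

0.104

COP_actual = Q̇_C/Ẇ = 0.2720/0.2050 = 1.327.
In absolute terms T_C = 278.04 K and T_H = 299.82 K, so ΔT = 21.78 K.
COP_Carnot = T_C/ΔT = 278.04/21.78 = 12.77.
η_II = COP_actual/COP_Carnot = 1.327/12.77 = 0.1039.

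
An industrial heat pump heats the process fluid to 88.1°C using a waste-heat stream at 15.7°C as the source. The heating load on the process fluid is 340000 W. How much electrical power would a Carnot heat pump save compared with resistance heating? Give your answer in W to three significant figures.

In absolute terms T_C = 288.85 K and T_H = 361.25 K, so ΔT = 72.40 K.
COP_Carnot = T_H/ΔT = 361.25/72.40 = 4.990.
Resistance heating needs Ẇ_res = Q̇_H = 340000 W; the reversible heat pump needs only Ẇ_hp = Q̇_H/COP = 68140 W.
Saving = 340000 − 68140 = 271900 W.

272000 W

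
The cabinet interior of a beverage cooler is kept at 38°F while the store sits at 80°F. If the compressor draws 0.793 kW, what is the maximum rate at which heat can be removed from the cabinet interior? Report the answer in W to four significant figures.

9396 W

In absolute terms T_C = 276.48 K and T_H = 299.82 K, so ΔT = 23.33 K.
COP_Carnot = T_C/ΔT = 276.48/23.33 = 11.85.
Q̇_max = COP_Carnot × Ẇ = 11.85 × 0.7930 kW = 9.396 kW = 9396 W.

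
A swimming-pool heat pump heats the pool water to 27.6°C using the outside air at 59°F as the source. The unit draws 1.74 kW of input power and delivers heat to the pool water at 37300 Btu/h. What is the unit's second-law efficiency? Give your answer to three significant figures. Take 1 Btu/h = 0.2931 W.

Converting, Q̇_H = 37300 Btu/h = 10.93 kW, so COP_actual = Q̇_H/Ẇ = 10.93/1.740 = 6.283.
In absolute terms T_C = 288.15 K and T_H = 300.75 K, so ΔT = 12.60 K.
COP_Carnot = T_H/ΔT = 300.75/12.60 = 23.87.
η_II = COP_actual/COP_Carnot = 6.283/23.87 = 0.2632.

0.263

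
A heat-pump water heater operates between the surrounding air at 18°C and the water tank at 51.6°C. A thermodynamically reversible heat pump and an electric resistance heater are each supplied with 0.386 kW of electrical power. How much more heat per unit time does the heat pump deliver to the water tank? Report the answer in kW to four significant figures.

3.345 kW

In absolute terms T_C = 291.15 K and T_H = 324.75 K, so ΔT = 33.60 K.
COP_Carnot = T_H/ΔT = 324.75/33.60 = 9.665.
The heat pump delivers Q̇_H = COP × Ẇ = 3.731 kW; the resistance heater delivers Ẇ = 0.3860 kW.
Extra = (COP − 1)·Ẇ = 3.345 kW.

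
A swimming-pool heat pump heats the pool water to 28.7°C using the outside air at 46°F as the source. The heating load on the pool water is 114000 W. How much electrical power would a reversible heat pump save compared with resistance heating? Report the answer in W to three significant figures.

106000 W

In absolute terms T_C = 280.93 K and T_H = 301.85 K, so ΔT = 20.92 K.
COP_Carnot = T_H/ΔT = 301.85/20.92 = 14.43.
Resistance heating needs Ẇ_res = Q̇_H = 114000 W; the reversible heat pump needs only Ẇ_hp = Q̇_H/COP = 7902 W.
Saving = 114000 − 7902 = 106100 W.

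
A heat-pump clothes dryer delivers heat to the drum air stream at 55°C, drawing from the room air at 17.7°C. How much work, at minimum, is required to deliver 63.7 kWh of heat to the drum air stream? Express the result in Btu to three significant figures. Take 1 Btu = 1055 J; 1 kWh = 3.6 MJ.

In absolute terms T_C = 290.85 K and T_H = 328.15 K, so ΔT = 37.30 K.
The reversible limit is COP_HP = T_H/ΔT = 8.798, so W_min = Q_H/COP = Q_H·ΔT/T_H.
W_min = 63.70 × 37.30/328.15 = 7.241 kWh = 24710 Btu.

24700 Btu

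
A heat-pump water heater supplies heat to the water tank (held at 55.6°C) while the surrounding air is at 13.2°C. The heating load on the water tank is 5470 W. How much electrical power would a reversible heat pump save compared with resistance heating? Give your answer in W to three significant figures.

4760 W

In absolute terms T_C = 286.35 K and T_H = 328.75 K, so ΔT = 42.40 K.
COP_Carnot = T_H/ΔT = 328.75/42.40 = 7.754.
Resistance heating needs Ẇ_res = Q̇_H = 5470 W; the reversible heat pump needs only Ẇ_hp = Q̇_H/COP = 705.5 W.
Saving = 5470 − 705.5 = 4765 W.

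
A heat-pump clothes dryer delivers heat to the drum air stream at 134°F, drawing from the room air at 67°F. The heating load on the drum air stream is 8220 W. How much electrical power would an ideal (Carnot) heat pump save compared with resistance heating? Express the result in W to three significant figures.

7290 W

In absolute terms T_C = 292.59 K and T_H = 329.82 K, so ΔT = 37.22 K.
COP_Carnot = T_H/ΔT = 329.82/37.22 = 8.861.
Resistance heating needs Ẇ_res = Q̇_H = 8220 W; the reversible heat pump needs only Ẇ_hp = Q̇_H/COP = 927.7 W.
Saving = 8220 − 927.7 = 7292 W.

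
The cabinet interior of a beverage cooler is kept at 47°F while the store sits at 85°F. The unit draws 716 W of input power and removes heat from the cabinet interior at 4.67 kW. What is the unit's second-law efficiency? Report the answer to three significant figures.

0.489

Converting, Q̇_C = 4.670 kW = 4670 W, so COP_actual = Q̇_C/Ẇ = 4670/716.0 = 6.522.
In absolute terms T_C = 281.48 K and T_H = 302.59 K, so ΔT = 21.11 K.
COP_Carnot = T_C/ΔT = 281.48/21.11 = 13.33.
η_II = COP_actual/COP_Carnot = 6.522/13.33 = 0.4892.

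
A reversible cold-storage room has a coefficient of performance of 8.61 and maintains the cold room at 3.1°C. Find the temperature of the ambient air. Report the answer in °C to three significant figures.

COP_R = T_C/(T_H − T_C) gives T_H − T_C = T_C/COP.
With T_C = 276.25 K, T_H = 276.25 × (1 + 1/8.61) = 308.33 K.
Converting, 308.33 K = 35.18°C.

35.2 °C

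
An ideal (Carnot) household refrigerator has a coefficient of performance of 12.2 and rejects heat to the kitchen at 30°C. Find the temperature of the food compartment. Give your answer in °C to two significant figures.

For a Carnot refrigerator COP_R = T_C/(T_H − T_C), so T_C = COP·T_H/(1 + COP).
With T_H = 303.15 K, T_C = 12.2 × 303.15/13.20 = 280.18 K.
Converting, 280.18 K = 7.03°C.

7.0 °C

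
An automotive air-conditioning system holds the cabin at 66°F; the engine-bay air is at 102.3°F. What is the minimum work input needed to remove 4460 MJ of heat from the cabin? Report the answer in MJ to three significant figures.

In absolute terms T_C = 292.04 K and T_H = 312.21 K, so ΔT = 20.17 K.
The reversible limit is COP_R = T_C/ΔT = 14.48, so W_min = Q_C/COP = Q_C·ΔT/T_C.
W_min = 4460 × 20.17/292.04 = 308.0 MJ.

308 MJ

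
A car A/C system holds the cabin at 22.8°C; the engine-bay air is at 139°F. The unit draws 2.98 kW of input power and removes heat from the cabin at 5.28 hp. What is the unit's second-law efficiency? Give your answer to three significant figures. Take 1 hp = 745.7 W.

0.164

Converting, Q̇_C = 5.280 hp = 3.937 kW, so COP_actual = Q̇_C/Ẇ = 3.937/2.980 = 1.321.
In absolute terms T_C = 295.95 K and T_H = 332.59 K, so ΔT = 36.64 K.
COP_Carnot = T_C/ΔT = 295.95/36.64 = 8.076.
η_II = COP_actual/COP_Carnot = 1.321/8.076 = 0.1636.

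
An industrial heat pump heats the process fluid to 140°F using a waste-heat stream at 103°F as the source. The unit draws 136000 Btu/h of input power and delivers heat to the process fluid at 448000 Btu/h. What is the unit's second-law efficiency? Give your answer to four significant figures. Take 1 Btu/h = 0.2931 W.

COP_actual = Q̇_H/Ẇ = 448000/136000 = 3.294.
In absolute terms T_C = 312.59 K and T_H = 333.15 K, so ΔT = 20.56 K.
COP_Carnot = T_H/ΔT = 333.15/20.56 = 16.21.
η_II = COP_actual/COP_Carnot = 3.294/16.21 = 0.2032.

0.2032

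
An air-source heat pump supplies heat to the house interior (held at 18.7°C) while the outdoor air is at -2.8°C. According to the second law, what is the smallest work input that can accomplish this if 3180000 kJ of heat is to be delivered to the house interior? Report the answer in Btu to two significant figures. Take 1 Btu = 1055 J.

In absolute terms T_C = 270.35 K and T_H = 291.85 K, so ΔT = 21.50 K.
The reversible limit is COP_HP = T_H/ΔT = 13.57, so W_min = Q_H/COP = Q_H·ΔT/T_H.
W_min = 3180000 × 21.50/291.85 = 234300 kJ = 222100 Btu.

220000 Btu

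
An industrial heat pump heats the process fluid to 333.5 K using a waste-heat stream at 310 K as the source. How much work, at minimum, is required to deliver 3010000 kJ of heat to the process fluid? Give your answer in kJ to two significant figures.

210000 kJ

The reservoir spacing is ΔT = 333.5 − 310 = 23.50 K.
The reversible limit is COP_HP = T_H/ΔT = 14.19, so W_min = Q_H/COP = Q_H·ΔT/T_H.
W_min = 3010000 × 23.50/333.50 = 212100 kJ.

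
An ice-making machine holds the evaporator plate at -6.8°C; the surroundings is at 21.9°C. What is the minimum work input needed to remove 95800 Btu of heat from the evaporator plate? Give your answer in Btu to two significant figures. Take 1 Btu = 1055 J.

In absolute terms T_C = 266.35 K and T_H = 295.05 K, so ΔT = 28.70 K.
The reversible limit is COP_R = T_C/ΔT = 9.280, so W_min = Q_C/COP = Q_C·ΔT/T_C.
W_min = 95800 × 28.70/266.35 = 10320 Btu.

10000 Btu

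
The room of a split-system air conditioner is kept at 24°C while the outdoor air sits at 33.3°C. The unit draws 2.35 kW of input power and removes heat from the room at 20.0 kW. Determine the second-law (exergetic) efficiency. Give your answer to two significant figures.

COP_actual = Q̇_C/Ẇ = 20.00/2.350 = 8.511.
In absolute terms T_C = 297.15 K and T_H = 306.45 K, so ΔT = 9.300 K.
COP_Carnot = T_C/ΔT = 297.15/9.300 = 31.95.
η_II = COP_actual/COP_Carnot = 8.511/31.95 = 0.2664.

0.27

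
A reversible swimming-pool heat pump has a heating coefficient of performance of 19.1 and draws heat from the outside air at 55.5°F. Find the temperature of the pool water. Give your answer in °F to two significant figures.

COP_HP = T_H/(T_H − T_C) rearranges to T_H = COP·T_C/(COP − 1).
With T_C = 286.21 K, T_H = 19.1 × 286.21/18.10 = 302.02 K.
Converting, 302.02 K = 83.96°F.

84 °F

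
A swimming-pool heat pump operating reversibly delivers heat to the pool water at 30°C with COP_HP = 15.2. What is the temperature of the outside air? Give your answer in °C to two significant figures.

COP_HP = T_H/(T_H − T_C) gives T_H − T_C = T_H/COP.
With T_H = 303.15 K, T_C = 303.15 × (1 − 1/15.2) = 283.21 K.
Converting, 283.21 K = 10.06°C.

10 °C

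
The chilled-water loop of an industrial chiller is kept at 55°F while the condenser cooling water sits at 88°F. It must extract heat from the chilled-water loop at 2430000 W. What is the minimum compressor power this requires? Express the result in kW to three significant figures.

In absolute terms T_C = 285.93 K and T_H = 304.26 K, so ΔT = 18.33 K.
COP_Carnot = T_C/ΔT = 285.93/18.33 = 15.60.
Ẇ_min = Q̇/COP_Carnot = 2430000/15.60 = 155800 W = 155.8 kW.

156 kW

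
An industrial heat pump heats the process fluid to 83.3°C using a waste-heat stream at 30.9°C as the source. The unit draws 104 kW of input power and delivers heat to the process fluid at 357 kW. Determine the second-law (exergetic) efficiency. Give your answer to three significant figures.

0.505

COP_actual = Q̇_H/Ẇ = 357.0/104.0 = 3.433.
In absolute terms T_C = 304.05 K and T_H = 356.45 K, so ΔT = 52.40 K.
COP_Carnot = T_H/ΔT = 356.45/52.40 = 6.802.
η_II = COP_actual/COP_Carnot = 3.433/6.802 = 0.5046.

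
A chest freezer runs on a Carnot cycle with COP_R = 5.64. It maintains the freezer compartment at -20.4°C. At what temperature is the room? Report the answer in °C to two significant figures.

24 °C

COP_R = T_C/(T_H − T_C) gives T_H − T_C = T_C/COP.
With T_C = 252.75 K, T_H = 252.75 × (1 + 1/5.64) = 297.56 K.
Converting, 297.56 K = 24.41°C.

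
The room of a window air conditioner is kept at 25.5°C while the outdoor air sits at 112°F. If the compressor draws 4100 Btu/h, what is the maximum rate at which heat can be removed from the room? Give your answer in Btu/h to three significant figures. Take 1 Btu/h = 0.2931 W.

In absolute terms T_C = 298.65 K and T_H = 317.59 K, so ΔT = 18.94 K.
COP_Carnot = T_C/ΔT = 298.65/18.94 = 15.76.
Q̇_max = COP_Carnot × Ẇ = 15.76 × 4100 Btu/h = 64630 Btu/h.

64600 Btu/h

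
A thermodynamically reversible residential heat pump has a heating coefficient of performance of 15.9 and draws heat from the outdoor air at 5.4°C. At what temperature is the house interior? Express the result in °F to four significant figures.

COP_HP = T_H/(T_H − T_C) rearranges to T_H = COP·T_C/(COP − 1).
With T_C = 278.55 K, T_H = 15.9 × 278.55/14.90 = 297.24 K.
Converting, 297.24 K = 75.37°F.

75.37 °F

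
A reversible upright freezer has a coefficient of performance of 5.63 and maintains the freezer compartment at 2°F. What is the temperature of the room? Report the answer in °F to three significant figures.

COP_R = T_C/(T_H − T_C) gives T_H − T_C = T_C/COP.
With T_C = 256.48 K, T_H = 256.48 × (1 + 1/5.63) = 302.04 K.
Converting, 302.04 K = 84.00°F.

84.0 °F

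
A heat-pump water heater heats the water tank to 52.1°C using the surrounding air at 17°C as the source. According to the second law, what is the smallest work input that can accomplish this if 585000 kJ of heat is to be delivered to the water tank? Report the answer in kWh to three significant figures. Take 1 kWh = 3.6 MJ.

17.5 kWh

In absolute terms T_C = 290.15 K and T_H = 325.25 K, so ΔT = 35.10 K.
The reversible limit is COP_HP = T_H/ΔT = 9.266, so W_min = Q_H/COP = Q_H·ΔT/T_H.
W_min = 585000 × 35.10/325.25 = 63130 kJ = 17.54 kWh.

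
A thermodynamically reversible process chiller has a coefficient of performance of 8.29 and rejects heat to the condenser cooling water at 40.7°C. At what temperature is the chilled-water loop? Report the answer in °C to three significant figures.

For a Carnot refrigerator COP_R = T_C/(T_H − T_C), so T_C = COP·T_H/(1 + COP).
With T_H = 313.85 K, T_C = 8.29 × 313.85/9.290 = 280.07 K.
Converting, 280.07 K = 6.92°C.

6.92 °C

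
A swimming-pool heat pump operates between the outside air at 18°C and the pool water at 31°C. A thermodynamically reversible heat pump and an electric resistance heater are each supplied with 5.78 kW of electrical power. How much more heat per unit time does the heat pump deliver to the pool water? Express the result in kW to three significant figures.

129 kW

In absolute terms T_C = 291.15 K and T_H = 304.15 K, so ΔT = 13.00 K.
COP_Carnot = T_H/ΔT = 304.15/13.00 = 23.40.
The heat pump delivers Q̇_H = COP × Ẇ = 135.2 kW; the resistance heater delivers Ẇ = 5.780 kW.
Extra = (COP − 1)·Ẇ = 129.4 kW.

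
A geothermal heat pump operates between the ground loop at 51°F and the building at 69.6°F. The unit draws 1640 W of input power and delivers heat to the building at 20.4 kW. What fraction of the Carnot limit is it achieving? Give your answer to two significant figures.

0.44

Converting, Q̇_H = 20.40 kW = 20400 W, so COP_actual = Q̇_H/Ẇ = 20400/1640 = 12.44.
In absolute terms T_C = 283.71 K and T_H = 294.04 K, so ΔT = 10.33 K.
COP_Carnot = T_H/ΔT = 294.04/10.33 = 28.46.
η_II = COP_actual/COP_Carnot = 12.44/28.46 = 0.4371.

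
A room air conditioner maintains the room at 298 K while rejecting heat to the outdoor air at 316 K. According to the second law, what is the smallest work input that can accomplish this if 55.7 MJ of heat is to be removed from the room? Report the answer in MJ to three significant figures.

The reservoir spacing is ΔT = 316 − 298 = 18.00 K.
The reversible limit is COP_R = T_C/ΔT = 16.56, so W_min = Q_C/COP = Q_C·ΔT/T_C.
W_min = 55.70 × 18.00/298.00 = 3.364 MJ.

3.36 MJ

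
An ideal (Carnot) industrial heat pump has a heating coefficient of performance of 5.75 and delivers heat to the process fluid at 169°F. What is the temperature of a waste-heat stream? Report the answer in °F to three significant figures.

59.7 °F

COP_HP = T_H/(T_H − T_C) gives T_H − T_C = T_H/COP.
With T_H = 349.26 K, T_C = 349.26 × (1 − 1/5.75) = 288.52 K.
Converting, 288.52 K = 59.67°F.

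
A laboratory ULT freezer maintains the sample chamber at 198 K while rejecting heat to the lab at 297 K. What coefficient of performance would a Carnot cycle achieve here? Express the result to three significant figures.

The reservoir spacing is ΔT = 297 − 198 = 99.00 K.
For a reversible cycle, COP_Carnot = T_C/ΔT = 198.00/99.00 = 2.000.

2.00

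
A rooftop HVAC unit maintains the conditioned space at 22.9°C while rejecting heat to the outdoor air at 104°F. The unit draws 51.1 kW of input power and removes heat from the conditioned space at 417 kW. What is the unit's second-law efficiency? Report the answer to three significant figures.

0.471

COP_actual = Q̇_C/Ẇ = 417.0/51.10 = 8.160.
In absolute terms T_C = 296.05 K and T_H = 313.15 K, so ΔT = 17.10 K.
COP_Carnot = T_C/ΔT = 296.05/17.10 = 17.31.
η_II = COP_actual/COP_Carnot = 8.160/17.31 = 0.4714.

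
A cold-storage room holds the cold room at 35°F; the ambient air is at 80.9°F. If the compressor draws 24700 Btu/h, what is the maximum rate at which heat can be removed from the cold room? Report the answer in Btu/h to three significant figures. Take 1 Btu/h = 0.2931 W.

In absolute terms T_C = 274.82 K and T_H = 300.32 K, so ΔT = 25.50 K.
COP_Carnot = T_C/ΔT = 274.82/25.50 = 10.78.
Q̇_max = COP_Carnot × Ẇ = 10.78 × 24700 Btu/h = 266200 Btu/h.

266000 Btu/h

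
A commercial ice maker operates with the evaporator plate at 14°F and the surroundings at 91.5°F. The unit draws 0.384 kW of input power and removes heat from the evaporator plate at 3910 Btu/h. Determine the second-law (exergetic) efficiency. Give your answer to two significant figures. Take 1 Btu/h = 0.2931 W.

Converting, Q̇_C = 3910 Btu/h = 1.146 kW, so COP_actual = Q̇_C/Ẇ = 1.146/0.3840 = 2.984.
In absolute terms T_C = 263.15 K and T_H = 306.21 K, so ΔT = 43.06 K.
COP_Carnot = T_C/ΔT = 263.15/43.06 = 6.112.
η_II = COP_actual/COP_Carnot = 2.984/6.112 = 0.4883.

0.49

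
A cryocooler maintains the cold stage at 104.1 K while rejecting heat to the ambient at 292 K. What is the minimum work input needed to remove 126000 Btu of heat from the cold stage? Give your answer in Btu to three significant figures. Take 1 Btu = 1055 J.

227000 Btu

The reservoir spacing is ΔT = 292 − 104.1 = 187.9 K.
The reversible limit is COP_R = T_C/ΔT = 0.5540, so W_min = Q_C/COP = Q_C·ΔT/T_C.
W_min = 126000 × 187.9/104.10 = 227400 Btu.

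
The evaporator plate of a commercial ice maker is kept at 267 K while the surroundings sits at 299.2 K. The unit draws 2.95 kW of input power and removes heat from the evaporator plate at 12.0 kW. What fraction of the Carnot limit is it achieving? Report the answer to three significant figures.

0.491

COP_actual = Q̇_C/Ẇ = 12.00/2.950 = 4.068.
The reservoir spacing is ΔT = 299.2 − 267 = 32.20 K.
COP_Carnot = T_C/ΔT = 267.00/32.20 = 8.292.
η_II = COP_actual/COP_Carnot = 4.068/8.292 = 0.4906.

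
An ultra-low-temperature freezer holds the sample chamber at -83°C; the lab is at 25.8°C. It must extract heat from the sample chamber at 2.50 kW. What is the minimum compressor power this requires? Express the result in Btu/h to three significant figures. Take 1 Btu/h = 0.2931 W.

In absolute terms T_C = 190.15 K and T_H = 298.95 K, so ΔT = 108.8 K.
COP_Carnot = T_C/ΔT = 190.15/108.8 = 1.748.
Ẇ_min = Q̇/COP_Carnot = 2.500/1.748 = 1.430 kW = 4880 Btu/h.

4880 Btu/h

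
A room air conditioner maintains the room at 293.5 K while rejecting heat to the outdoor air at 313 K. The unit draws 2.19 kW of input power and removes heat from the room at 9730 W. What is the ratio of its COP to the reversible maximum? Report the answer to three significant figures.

0.295

Converting, Q̇_C = 9730 W = 9.730 kW, so COP_actual = Q̇_C/Ẇ = 9.730/2.190 = 4.443.
The reservoir spacing is ΔT = 313 − 293.5 = 19.50 K.
COP_Carnot = T_C/ΔT = 293.50/19.50 = 15.05.
η_II = COP_actual/COP_Carnot = 4.443/15.05 = 0.2952.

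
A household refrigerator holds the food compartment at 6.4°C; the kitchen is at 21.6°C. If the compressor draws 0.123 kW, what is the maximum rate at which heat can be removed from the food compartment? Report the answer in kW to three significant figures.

2.26 kW

In absolute terms T_C = 279.55 K and T_H = 294.75 K, so ΔT = 15.20 K.
COP_Carnot = T_C/ΔT = 279.55/15.20 = 18.39.
Q̇_max = COP_Carnot × Ẇ = 18.39 × 0.1230 kW = 2.262 kW.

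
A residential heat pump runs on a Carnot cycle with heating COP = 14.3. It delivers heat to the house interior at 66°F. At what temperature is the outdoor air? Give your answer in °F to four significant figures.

COP_HP = T_H/(T_H − T_C) gives T_H − T_C = T_H/COP.
With T_H = 292.04 K, T_C = 292.04 × (1 − 1/14.3) = 271.62 K.
Converting, 271.62 K = 29.24°F.

29.24 °F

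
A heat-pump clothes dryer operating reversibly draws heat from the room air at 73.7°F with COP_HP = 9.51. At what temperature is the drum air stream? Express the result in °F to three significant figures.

COP_HP = T_H/(T_H − T_C) rearranges to T_H = COP·T_C/(COP − 1).
With T_C = 296.32 K, T_H = 9.51 × 296.32/8.510 = 331.14 K.
Converting, 331.14 K = 136.38°F.

136 °F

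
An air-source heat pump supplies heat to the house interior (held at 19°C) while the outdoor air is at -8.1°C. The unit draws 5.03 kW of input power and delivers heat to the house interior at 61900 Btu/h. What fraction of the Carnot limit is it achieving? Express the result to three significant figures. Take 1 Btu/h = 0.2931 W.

Converting, Q̇_H = 61900 Btu/h = 18.14 kW, so COP_actual = Q̇_H/Ẇ = 18.14/5.030 = 3.607.
In absolute terms T_C = 265.05 K and T_H = 292.15 K, so ΔT = 27.10 K.
COP_Carnot = T_H/ΔT = 292.15/27.10 = 10.78.
η_II = COP_actual/COP_Carnot = 3.607/10.78 = 0.3346.

0.335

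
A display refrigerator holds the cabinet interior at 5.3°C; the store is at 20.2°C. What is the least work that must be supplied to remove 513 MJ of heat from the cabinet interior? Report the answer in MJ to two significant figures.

27 MJ

In absolute terms T_C = 278.45 K and T_H = 293.35 K, so ΔT = 14.90 K.
The reversible limit is COP_R = T_C/ΔT = 18.69, so W_min = Q_C/COP = Q_C·ΔT/T_C.
W_min = 513.0 × 14.90/278.45 = 27.45 MJ.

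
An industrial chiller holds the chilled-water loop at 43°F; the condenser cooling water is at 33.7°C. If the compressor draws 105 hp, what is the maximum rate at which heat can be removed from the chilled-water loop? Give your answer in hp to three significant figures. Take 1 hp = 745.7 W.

In absolute terms T_C = 279.26 K and T_H = 306.85 K, so ΔT = 27.59 K.
COP_Carnot = T_C/ΔT = 279.26/27.59 = 10.12.
Q̇_max = COP_Carnot × Ẇ = 10.12 × 105.0 hp = 1063 hp.

1060 hp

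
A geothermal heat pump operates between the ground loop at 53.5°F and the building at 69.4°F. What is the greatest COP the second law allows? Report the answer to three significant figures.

33.3

In absolute terms T_C = 285.09 K and T_H = 293.93 K, so ΔT = 8.833 K.
For a reversible cycle, COP_Carnot = T_H/ΔT = 293.93/8.833 = 33.27.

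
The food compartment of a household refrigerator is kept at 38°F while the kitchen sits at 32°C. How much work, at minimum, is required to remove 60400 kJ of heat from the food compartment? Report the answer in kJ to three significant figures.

6260 kJ

In absolute terms T_C = 276.48 K and T_H = 305.15 K, so ΔT = 28.67 K.
The reversible limit is COP_R = T_C/ΔT = 9.645, so W_min = Q_C/COP = Q_C·ΔT/T_C.
W_min = 60400 × 28.67/276.48 = 6262 kJ.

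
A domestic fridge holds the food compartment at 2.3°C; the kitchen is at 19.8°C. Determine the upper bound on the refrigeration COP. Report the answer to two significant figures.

16

In absolute terms T_C = 275.45 K and T_H = 292.95 K, so ΔT = 17.50 K.
For a reversible cycle, COP_Carnot = T_C/ΔT = 275.45/17.50 = 15.74.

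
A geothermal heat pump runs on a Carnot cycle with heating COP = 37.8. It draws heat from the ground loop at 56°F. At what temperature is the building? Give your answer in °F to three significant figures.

70.0 °F

COP_HP = T_H/(T_H − T_C) rearranges to T_H = COP·T_C/(COP − 1).
With T_C = 286.48 K, T_H = 37.8 × 286.48/36.80 = 294.27 K.
Converting, 294.27 K = 70.01°F.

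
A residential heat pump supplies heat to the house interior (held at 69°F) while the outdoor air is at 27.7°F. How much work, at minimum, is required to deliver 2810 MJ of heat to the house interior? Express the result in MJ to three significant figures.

In absolute terms T_C = 270.76 K and T_H = 293.71 K, so ΔT = 22.94 K.
The reversible limit is COP_HP = T_H/ΔT = 12.80, so W_min = Q_H/COP = Q_H·ΔT/T_H.
W_min = 2810 × 22.94/293.71 = 219.5 MJ.

220 MJ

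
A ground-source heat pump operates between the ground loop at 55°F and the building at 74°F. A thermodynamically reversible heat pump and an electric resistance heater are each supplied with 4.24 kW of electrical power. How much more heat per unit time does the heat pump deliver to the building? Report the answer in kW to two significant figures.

110 kW

In absolute terms T_C = 285.93 K and T_H = 296.48 K, so ΔT = 10.56 K.
COP_Carnot = T_H/ΔT = 296.48/10.56 = 28.09.
The heat pump delivers Q̇_H = COP × Ẇ = 119.1 kW; the resistance heater delivers Ẇ = 4.240 kW.
Extra = (COP − 1)·Ẇ = 114.9 kW.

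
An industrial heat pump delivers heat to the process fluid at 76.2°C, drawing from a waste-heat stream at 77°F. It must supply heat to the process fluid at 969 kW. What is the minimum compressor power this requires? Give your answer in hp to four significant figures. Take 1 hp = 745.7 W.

In absolute terms T_C = 298.15 K and T_H = 349.35 K, so ΔT = 51.20 K.
COP_Carnot = T_H/ΔT = 349.35/51.20 = 6.823.
Ẇ_min = Q̇/COP_Carnot = 969.0/6.823 = 142.0 kW = 190.4 hp.

190.4 hp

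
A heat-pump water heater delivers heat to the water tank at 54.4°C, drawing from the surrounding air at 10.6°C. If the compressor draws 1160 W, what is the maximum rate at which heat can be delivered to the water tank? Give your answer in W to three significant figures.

8670 W

In absolute terms T_C = 283.75 K and T_H = 327.55 K, so ΔT = 43.80 K.
COP_Carnot = T_H/ΔT = 327.55/43.80 = 7.478.
Q̇_max = COP_Carnot × Ẇ = 7.478 × 1160 W = 8675 W.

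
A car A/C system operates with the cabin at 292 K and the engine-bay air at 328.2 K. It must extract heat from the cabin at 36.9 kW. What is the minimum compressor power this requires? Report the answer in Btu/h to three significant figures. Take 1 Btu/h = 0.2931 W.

The reservoir spacing is ΔT = 328.2 − 292 = 36.20 K.
COP_Carnot = T_C/ΔT = 292.00/36.20 = 8.066.
Ẇ_min = Q̇/COP_Carnot = 36.90/8.066 = 4.575 kW = 15610 Btu/h.

15600 Btu/h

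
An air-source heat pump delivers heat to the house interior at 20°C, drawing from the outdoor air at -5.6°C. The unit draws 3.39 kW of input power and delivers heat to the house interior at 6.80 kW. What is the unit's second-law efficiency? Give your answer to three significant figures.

0.175

COP_actual = Q̇_H/Ẇ = 6.800/3.390 = 2.006.
In absolute terms T_C = 267.55 K and T_H = 293.15 K, so ΔT = 25.60 K.
COP_Carnot = T_H/ΔT = 293.15/25.60 = 11.45.
η_II = COP_actual/COP_Carnot = 2.006/11.45 = 0.1752.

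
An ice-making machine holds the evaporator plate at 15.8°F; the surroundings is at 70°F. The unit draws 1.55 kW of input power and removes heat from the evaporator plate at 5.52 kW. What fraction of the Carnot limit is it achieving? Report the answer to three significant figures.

COP_actual = Q̇_C/Ẇ = 5.520/1.550 = 3.561.
In absolute terms T_C = 264.15 K and T_H = 294.26 K, so ΔT = 30.11 K.
COP_Carnot = T_C/ΔT = 264.15/30.11 = 8.773.
η_II = COP_actual/COP_Carnot = 3.561/8.773 = 0.4060.

0.406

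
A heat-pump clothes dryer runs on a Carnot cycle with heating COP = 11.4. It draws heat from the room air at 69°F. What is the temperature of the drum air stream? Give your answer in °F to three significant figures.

120 °F

COP_HP = T_H/(T_H − T_C) rearranges to T_H = COP·T_C/(COP − 1).
With T_C = 293.71 K, T_H = 11.4 × 293.71/10.40 = 321.95 K.
Converting, 321.95 K = 119.83°F.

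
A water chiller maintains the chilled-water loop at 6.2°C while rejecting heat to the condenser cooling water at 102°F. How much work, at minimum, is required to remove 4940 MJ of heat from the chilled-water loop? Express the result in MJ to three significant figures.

578 MJ

In absolute terms T_C = 279.35 K and T_H = 312.04 K, so ΔT = 32.69 K.
The reversible limit is COP_R = T_C/ΔT = 8.546, so W_min = Q_C/COP = Q_C·ΔT/T_C.
W_min = 4940 × 32.69/279.35 = 578.1 MJ.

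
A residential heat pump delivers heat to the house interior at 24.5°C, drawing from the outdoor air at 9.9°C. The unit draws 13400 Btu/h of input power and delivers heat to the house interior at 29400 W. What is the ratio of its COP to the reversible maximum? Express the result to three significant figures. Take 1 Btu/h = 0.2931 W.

0.367

Converting, Q̇_H = 29400 W = 100300 Btu/h, so COP_actual = Q̇_H/Ẇ = 100300/13400 = 7.486.
In absolute terms T_C = 283.05 K and T_H = 297.65 K, so ΔT = 14.60 K.
COP_Carnot = T_H/ΔT = 297.65/14.60 = 20.39.
η_II = COP_actual/COP_Carnot = 7.486/20.39 = 0.3672.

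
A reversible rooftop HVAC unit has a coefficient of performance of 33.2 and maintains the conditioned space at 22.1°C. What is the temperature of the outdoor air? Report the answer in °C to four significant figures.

COP_R = T_C/(T_H − T_C) gives T_H − T_C = T_C/COP.
With T_C = 295.25 K, T_H = 295.25 × (1 + 1/33.2) = 304.14 K.
Converting, 304.14 K = 30.99°C.

30.99 °C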